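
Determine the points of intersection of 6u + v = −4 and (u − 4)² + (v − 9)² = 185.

(−4, 20) and (0, −4)

Substitute v = −6u − 4:
37u² + 148u = 0  ⟹  u² + 4u = 0
u = 0 or u = −4, giving (0, −4) and (−4, 20).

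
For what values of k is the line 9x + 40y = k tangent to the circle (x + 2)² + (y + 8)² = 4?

k = −420 or k = −256

For a tangent, require d(centre, line) = r = 2.
|9·(−2) + 40·(−8) − k| / √1681 = 2
|k − (−338)| = 2·41, so k = −256 or k = −420.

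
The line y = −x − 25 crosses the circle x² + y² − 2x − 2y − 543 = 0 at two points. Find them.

Express y = −x − 25 and substitute into the circle:
2x² + 50x + 132 = 0  ⟹  x² + 25x + 66 = 0
x = −3 or x = −22, giving (−3, −22) and (−22, −3).

(−22, −3) and (−3, −22)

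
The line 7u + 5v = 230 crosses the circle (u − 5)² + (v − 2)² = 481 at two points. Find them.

Express v = (230 − 7u)/5 and substitute into the circle:
74u² − 3330u + 37000 = 0  ⟹  u² − 45u + 500 = 0
u = 25 or u = 20, giving (25, 11) and (20, 18).

(20, 18) and (25, 11)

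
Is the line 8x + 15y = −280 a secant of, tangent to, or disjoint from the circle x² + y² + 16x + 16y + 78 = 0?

secant

Centre (−8, −8), r² = 50. Distance² from centre to line = (96)²/289 = 9216/289.
Since d² < r², the line cuts the circle twice.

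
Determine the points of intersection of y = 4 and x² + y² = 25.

Express y = 4 and substitute into the circle:
x² − 9 = 0
x = 3 or x = −3, giving (3, 4) and (−3, 4).

(−3, 4) and (3, 4)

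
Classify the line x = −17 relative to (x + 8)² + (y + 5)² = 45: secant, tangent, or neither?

Substituting the line into the circle gives y² + 10y + 61 = 0.
Δ = 100 − 244 = −144.
No real roots: the line does not meet the circle.

neither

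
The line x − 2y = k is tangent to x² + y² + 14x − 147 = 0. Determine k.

For a tangent, require d(centre, line) = r = 14.
|1·(−7) − 2·0 − k| / √5 = 14
|k − (−7)| = 14√5.

k = −7 ± 14√5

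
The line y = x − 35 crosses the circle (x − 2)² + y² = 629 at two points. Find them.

(12, −23) and (25, −10)

Substitute y = x − 35:
2x² − 74x + 600 = 0  ⟹  x² − 37x + 300 = 0
x = 25 or x = 12, giving (25, −10) and (12, −23).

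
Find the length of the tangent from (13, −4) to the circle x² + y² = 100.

With centre O = (0, 0), |OP|² = 185 and r² = 100.
The tangent meets the radius at right angles, so tangent² = |PO|² − r² = 185 − 100 = 85.

√85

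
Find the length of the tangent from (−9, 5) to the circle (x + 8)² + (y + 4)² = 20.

√62

The centre is (−8, −4) and r = 2√5. The square of the distance from P to the centre is 1 + 81 = 82.
By the tangent–radius right angle, tangent length = √(|PO|² − r²) = √62.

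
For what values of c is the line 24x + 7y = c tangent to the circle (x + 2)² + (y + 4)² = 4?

For a tangent, require d(centre, line) = r = 2.
|24·(−2) + 7·(−4) − c| / √625 = 2
|c − (−76)| = 2·25, so c = −26 or c = −126.

c = −126 or c = −26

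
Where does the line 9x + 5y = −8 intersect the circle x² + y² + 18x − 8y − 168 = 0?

(−12, 20) and (3, −7)

Express y = (−8 − 9x)/5 and substitute into the circle:
106x² + 954x − 3816 = 0  ⟹  x² + 9x − 36 = 0
x = 3 or x = −12, giving (3, −7) and (−12, 20).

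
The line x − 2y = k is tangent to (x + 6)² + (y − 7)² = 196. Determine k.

k = −20 ± 14√5

Tangency holds when the distance from the centre (−6, 7) to the line equals the radius 14:
|1·(−6) − 2·7 − k| / √5 = 14
|k − (−20)| = 14√5.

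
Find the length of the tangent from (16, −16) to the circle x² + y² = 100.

2√103

Centre (0, 0), r² = 100. |PO|² = (16)² + (−16)² = 512.
The tangent meets the radius at right angles, so tangent² = |PO|² − r² = 512 − 100 = 412.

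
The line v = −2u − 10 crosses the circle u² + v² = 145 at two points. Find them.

From the line, v = −2u − 10. Substituting:
5u² + 40u − 45 = 0  ⟹  u² + 8u − 9 = 0
u = 1 or u = −9, giving (1, −12) and (−9, 8).

(−9, 8) and (1, −12)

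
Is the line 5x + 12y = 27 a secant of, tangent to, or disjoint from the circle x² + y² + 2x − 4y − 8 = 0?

secant

Substituting the line into the circle gives 169x² + 258x − 1719 = 0.
Δ = 66564 − (−1162044) = 1228608.
Two real roots: the line is a secant.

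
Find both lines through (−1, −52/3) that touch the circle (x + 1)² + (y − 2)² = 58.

7x + 3y = −59 and 7x − 3y = 45

Let a tangent through (−1, −52/3) have slope m. Its distance from (−1, 2) must equal √58:
[m·(0) − (58/3)]² = 58(m² + 1)
9m² − 49 = 0, so m = −7/3 or m = 7/3.
Through (−1, −52/3) these give 7x + 3y = −59 and 7x − 3y = 45.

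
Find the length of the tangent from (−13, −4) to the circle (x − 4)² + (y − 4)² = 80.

√273

The centre is (4, 4) and r = 4√5. The square of the distance from P to the centre is 289 + 64 = 353.
Power of the point: PT² = |PO|² − r² = 273, so PT = √273.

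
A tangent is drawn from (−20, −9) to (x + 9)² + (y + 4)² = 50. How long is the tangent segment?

4√6

The centre is (−9, −4) and r = 5√2. The square of the distance from P to the centre is 121 + 25 = 146.
Power of the point: PT² = |PO|² − r² = 96, so PT = 4√6.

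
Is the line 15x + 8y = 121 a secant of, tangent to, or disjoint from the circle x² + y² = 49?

disjoint

Substituting the line into the circle gives 289x² − 3630x + 11505 = 0.
Discriminant = (−3630)² − 4·289·(11505) = −122880 < 0.
No real roots: the line does not meet the circle.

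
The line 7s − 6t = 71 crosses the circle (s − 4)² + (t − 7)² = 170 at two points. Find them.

(5, −6) and (17, 8)

From the line, t = (−71 + 7s)/6. Substituting:
85s² − 1870s + 7225 = 0  ⟹  s² − 22s + 85 = 0
s = 17 or s = 5, giving (17, 8) and (5, −6).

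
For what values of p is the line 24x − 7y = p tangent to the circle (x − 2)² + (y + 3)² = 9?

p = −6 or p = 144

The line touches the circle iff its distance from (2, −3) is 3:
|24·2 − 7·(−3) − p| / √625 = 3
|p − (69)| = 3·25, so p = 144 or p = −6.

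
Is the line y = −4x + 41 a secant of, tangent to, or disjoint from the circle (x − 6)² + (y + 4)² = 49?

secant

Substituting the line into the circle gives 17x² − 372x + 2012 = 0.
Discriminant = (−372)² − 4·17·(2012) = 1568 > 0.
Two real roots: the line is a secant.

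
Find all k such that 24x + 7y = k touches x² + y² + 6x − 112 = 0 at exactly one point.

k = −347 or k = 203

For a tangent, require d(centre, line) = r = 11.
|24·(−3) + 7·0 − k| / √625 = 11
|k − (−72)| = 11·25, so k = 203 or k = −347.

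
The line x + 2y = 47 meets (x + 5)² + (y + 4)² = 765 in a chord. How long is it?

6√5

The distance from (−5, −4) to the line is 60/√5, and r² = 765.
Half the chord is √(r² − d²) = √(45), so the full chord is 6√5.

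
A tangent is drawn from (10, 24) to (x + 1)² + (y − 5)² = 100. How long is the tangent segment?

Centre (−1, 5), r² = 100. |PO|² = (11)² + (19)² = 482.
Power of the point: PT² = |PO|² − r² = 382, so PT = √382.

√382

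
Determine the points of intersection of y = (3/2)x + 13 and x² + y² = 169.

Substitute y = (26 + 3x)/2:
13x² + 156x = 0  ⟹  x² + 12x = 0
x = 0 or x = −12, giving (0, 13) and (−12, −5).

(−12, −5) and (0, 13)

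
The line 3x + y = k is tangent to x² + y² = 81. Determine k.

For a tangent, require d(centre, line) = r = 9.
|3·0 + 1·0 − k| / √10 = 9
|k| = 9√10.

k = ±9√10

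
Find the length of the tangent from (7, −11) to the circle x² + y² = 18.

2√38

The centre is (0, 0) and r = 3√2. The square of the distance from P to the centre is 49 + 121 = 170.
By the tangent–radius right angle, tangent length = √(|PO|² − r²) = √152 = 2√38.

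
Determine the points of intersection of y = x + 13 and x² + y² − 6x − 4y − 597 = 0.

(−20, −7) and (12, 25)

Substitute y = x + 13:
2x² + 16x − 480 = 0  ⟹  x² + 8x − 240 = 0
x = 12 or x = −20, giving (12, 25) and (−20, −7).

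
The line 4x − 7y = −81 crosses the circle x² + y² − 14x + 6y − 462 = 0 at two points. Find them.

From the line, y = (81 + 4x)/7. Substituting:
65x² + 130x − 12675 = 0  ⟹  x² + 2x − 195 = 0
x = 13 or x = −15, giving (13, 19) and (−15, 3).

(−15, 3) and (13, 19)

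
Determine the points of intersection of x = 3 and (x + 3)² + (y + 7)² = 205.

(3, −20) and (3, 6)

The line gives x = 3. Substituting into the circle:
y² + 14y − 120 = 0
y = 6 or y = −20, giving (3, 6) and (3, −20).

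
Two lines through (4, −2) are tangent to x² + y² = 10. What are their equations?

A line y − (−2) = m(x − (4)) is tangent when its distance from (0, 0) is √10:
[m·(−4) − (2)]² = 10(m² + 1)
3m² + 8m − 3 = 0, so m = 1/3 or m = −3.
With m = 1/3: x − 3y = 10. With m = −3: 3x + y = 10.

x − 3y = 10 and 3x + y = 10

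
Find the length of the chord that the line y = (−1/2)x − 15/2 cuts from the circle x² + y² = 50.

Express y = (−15 − x)/2 and substitute into the circle:
5x² + 30x + 25 = 0  ⟹  x² + 6x + 5 = 0
x = −1 or x = −5, giving (−1, −7) and (−5, −5).
Chord length = distance between (−1, −7) and (−5, −5) = √20 = 2√5.

2√5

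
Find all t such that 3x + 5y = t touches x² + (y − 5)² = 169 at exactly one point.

For a tangent, require d(centre, line) = r = 13.
|3·0 + 5·5 − t| / √34 = 13
|t − (25)| = 13√34.

t = 25 ± 13√34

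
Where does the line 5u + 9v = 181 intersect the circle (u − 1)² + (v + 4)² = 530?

(2, 19) and (20, 9)

Express v = (181 − 5u)/9 and substitute into the circle:
106u² − 2332u + 4240 = 0  ⟹  u² − 22u + 40 = 0
u = 20 or u = 2, giving (20, 9) and (2, 19).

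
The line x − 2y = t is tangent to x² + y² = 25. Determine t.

For a tangent, require d(centre, line) = r = 5.
|1·0 − 2·0 − t| / √5 = 5
|t| = 5√5.

t = ±5√5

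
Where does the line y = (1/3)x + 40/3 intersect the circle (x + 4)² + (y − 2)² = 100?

(−10, 10) and (−4, 12)

Substitute y = (40 + x)/3:
10x² + 140x + 400 = 0  ⟹  x² + 14x + 40 = 0
x = −4 or x = −10, giving (−4, 12) and (−10, 10).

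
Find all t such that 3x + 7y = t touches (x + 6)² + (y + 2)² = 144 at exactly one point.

For a tangent, require d(centre, line) = r = 12.
|3·(−6) + 7·(−2) − t| / √58 = 12
|t − (−32)| = 12√58.

t = −32 ± 12√58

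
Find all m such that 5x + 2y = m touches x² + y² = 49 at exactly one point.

m = ±7√29

For a tangent, require d(centre, line) = r = 7.
|5·0 + 2·0 − m| / √29 = 7
|m| = 7√29.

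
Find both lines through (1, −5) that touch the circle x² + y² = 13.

Let a tangent through (1, −5) have slope m. Its distance from (0, 0) must equal √13:
(−1m − (5))² = 13(m² + 1)
6m² − 5m − 6 = 0, so m = −2/3 or m = 3/2.
With m = −2/3: 2x + 3y = −13. With m = 3/2: 3x − 2y = 13.

2x + 3y = −13 and 3x − 2y = 13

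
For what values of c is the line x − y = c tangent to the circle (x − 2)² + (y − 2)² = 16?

c = ±4√2

Tangency holds when the distance from the centre (2, 2) to the line equals the radius 4:
|1·2 − 1·2 − c| / √2 = 4
|c| = 4√2.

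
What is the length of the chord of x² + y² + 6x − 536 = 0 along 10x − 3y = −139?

The distance from (−3, 0) to the line is 109/√109, and r² = 545.
Chord = 2√(r² − d²) = 2·√(436) = 4√109.

4√109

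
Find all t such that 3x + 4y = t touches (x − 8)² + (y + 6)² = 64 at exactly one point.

t = −40 or t = 40

Tangency holds when the distance from the centre (8, −6) to the line equals the radius 8:
|3·8 + 4·(−6) − t| / √25 = 8
|t| = 8·5, so t = 40 or t = −40.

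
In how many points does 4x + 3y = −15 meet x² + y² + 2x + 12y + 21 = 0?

Substituting the line into the circle gives 25x² − 6x − 126 = 0.
Δ = 36 − (−12600) = 12636.
Two real roots: the line is a secant.

2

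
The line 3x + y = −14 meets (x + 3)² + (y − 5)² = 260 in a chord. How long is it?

10√10

From the line, y = −3x − 14. Substituting:
10x² + 120x + 110 = 0  ⟹  x² + 12x + 11 = 0
x = −1 or x = −11, giving (−1, −11) and (−11, 19).
|(−1, −11) − (−11, 19)| = √((10)² + (−30)²) = 10√10.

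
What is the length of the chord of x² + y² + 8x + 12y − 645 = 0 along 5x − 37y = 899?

Centre (−4, −6), r² = 697. Perpendicular distance d from centre to line = |−697| / √1394 = 697/√1394.
Half the chord is √(r² − d²) = √(697/2), so the full chord is √1394.

√1394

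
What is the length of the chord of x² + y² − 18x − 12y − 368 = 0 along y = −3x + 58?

13√10

From the line, y = −3x + 58. Substituting:
10x² − 330x + 2300 = 0  ⟹  x² − 33x + 230 = 0
x = 23 or x = 10, giving (23, −11) and (10, 28).
Chord length = distance between (23, −11) and (10, 28) = √1690 = 13√10.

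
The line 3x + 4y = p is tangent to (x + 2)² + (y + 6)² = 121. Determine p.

The line touches the circle iff its distance from (−2, −6) is 11:
|3·(−2) + 4·(−6) − p| / √25 = 11
|p − (−30)| = 11·5, so p = 25 or p = −85.

p = −85 or p = 25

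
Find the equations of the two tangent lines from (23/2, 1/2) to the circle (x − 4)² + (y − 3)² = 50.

x − y = 11 and 7x + y = 81

Write the tangent as mx − y + (1/2 − m·(23/2)) = 0 and set its distance from the centre to 5√2:
(−15/2m − (5/2))² = 50(m² + 1)
m² + 6m − 7 = 0, so m = 1 or m = −7.
Through (23/2, 1/2) these give x − y = 11 and 7x + y = 81.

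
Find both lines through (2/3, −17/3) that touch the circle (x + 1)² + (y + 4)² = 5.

2x − y = 7 and x − 2y = 12

Let a tangent through (2/3, −17/3) have slope m. Its distance from (−1, −4) must equal √5:
[m·(−5/3) − (5/3)]² = 5(m² + 1)
2m² − 5m + 2 = 0, so m = 2 or m = 1/2.
Through (2/3, −17/3) these give 2x − y = 7 and x − 2y = 12.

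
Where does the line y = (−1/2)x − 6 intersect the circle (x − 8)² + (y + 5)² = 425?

(−12, 0) and (24, −18)

Substitute y = (−12 − x)/2:
5x² − 60x − 1440 = 0  ⟹  x² − 12x − 288 = 0
x = 24 or x = −12, giving (24, −18) and (−12, 0).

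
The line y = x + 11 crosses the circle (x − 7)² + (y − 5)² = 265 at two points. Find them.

Express y = x + 11 and substitute into the circle:
2x² − 2x − 180 = 0  ⟹  x² − x − 90 = 0
x = 10 or x = −9, giving (10, 21) and (−9, 2).

(−9, 2) and (10, 21)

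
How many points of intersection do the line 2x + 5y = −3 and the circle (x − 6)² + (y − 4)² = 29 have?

0

Substituting the line into the circle gives 29x² − 208x + 704 = 0.
Δ = 43264 − 81664 = −38400.
No real roots: the line does not meet the circle.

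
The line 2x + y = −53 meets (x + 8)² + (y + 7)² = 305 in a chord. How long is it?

10√5

From the line, y = −2x − 53. Substituting:
5x² + 200x + 1875 = 0  ⟹  x² + 40x + 375 = 0
x = −15 or x = −25, giving (−15, −23) and (−25, −3).
Chord length = distance between (−15, −23) and (−25, −3) = √500 = 10√5.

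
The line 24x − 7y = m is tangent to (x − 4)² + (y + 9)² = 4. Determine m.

m = 109 or m = 209

For a tangent, require d(centre, line) = r = 2.
|24·4 − 7·(−9) − m| / √625 = 2
|m − (159)| = 2·25, so m = 209 or m = 109.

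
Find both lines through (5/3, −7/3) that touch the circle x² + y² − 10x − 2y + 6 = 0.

x + 2y = −3 and 2x + y = 1

A line y − (−7/3) = m(x − (5/3)) is tangent when its distance from (5, 1) is 2√5:
(10/3m − (10/3))² = 20(m² + 1)
2m² + 5m + 2 = 0, so m = −1/2 or m = −2.
Through (5/3, −7/3) these give x + 2y = −3 and 2x + y = 1.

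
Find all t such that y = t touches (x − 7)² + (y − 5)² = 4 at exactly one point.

For a tangent, require d(centre, line) = r = 2.
|0·7 + 1·5 − t| / √1 = 2
|t − (5)| = 2, so t = 7 or t = 3.

t = 3 or t = 7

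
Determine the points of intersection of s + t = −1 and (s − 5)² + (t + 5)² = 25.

Substitute t = −s − 1:
2s² − 18s + 16 = 0  ⟹  s² − 9s + 8 = 0
s = 8 or s = 1, giving (8, −9) and (1, −2).

(1, −2) and (8, −9)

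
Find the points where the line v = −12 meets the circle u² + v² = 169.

(−5, −12) and (5, −12)

Express v = −12 and substitute into the circle:
u² − 25 = 0
u = 5 or u = −5, giving (5, −12) and (−5, −12).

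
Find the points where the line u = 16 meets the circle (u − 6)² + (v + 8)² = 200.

The line gives u = 16. Substituting into the circle:
v² + 16v − 36 = 0
v = 2 or v = −18, giving (16, 2) and (16, −18).

(16, −18) and (16, 2)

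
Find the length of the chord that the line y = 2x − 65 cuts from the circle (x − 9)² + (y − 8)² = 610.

2√5

Substitute y = 2x − 65:
5x² − 310x + 4800 = 0  ⟹  x² − 62x + 960 = 0
x = 32 or x = 30, giving (32, −1) and (30, −5).
Chord length = distance between (32, −1) and (30, −5) = √20 = 2√5.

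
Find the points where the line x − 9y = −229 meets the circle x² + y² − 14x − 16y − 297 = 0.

(−4, 25) and (14, 27)

Express y = (229 + x)/9 and substitute into the circle:
82x² − 820x − 4592 = 0  ⟹  x² − 10x − 56 = 0
x = 14 or x = −4, giving (14, 27) and (−4, 25).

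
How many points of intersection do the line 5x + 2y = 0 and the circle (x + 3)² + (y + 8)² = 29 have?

0

d² = (5·(−3) + 2·(−8) − (0))²/29 = 961/29; r² = 29.
Since d² > r², the line lies outside the circle.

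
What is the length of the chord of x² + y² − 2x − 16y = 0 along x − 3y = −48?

√10

The distance from (1, 8) to the line is 25/√10, and r² = 65.
Chord = 2√(r² − d²) = 2·√(5/2) = √10.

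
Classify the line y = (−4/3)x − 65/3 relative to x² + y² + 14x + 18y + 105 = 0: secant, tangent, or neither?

secant

Substituting the line into the circle gives 25x² + 430x + 1660 = 0.
Δ = 184900 − 166000 = 18900.
Two real roots: the line is a secant.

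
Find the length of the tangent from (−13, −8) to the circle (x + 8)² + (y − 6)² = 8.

The centre is (−8, 6) and r = 2√2. The square of the distance from P to the centre is 25 + 196 = 221.
Power of the point: PT² = |PO|² − r² = 213, so PT = √213.

√213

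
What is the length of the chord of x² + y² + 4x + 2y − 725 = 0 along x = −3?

The line gives x = −3. Substituting into the circle:
y² + 2y − 728 = 0
y = 26 or y = −28, giving (−3, 26) and (−3, −28).
|(−3, 26) − (−3, −28)| = √((0)² + (54)²) = 54.

54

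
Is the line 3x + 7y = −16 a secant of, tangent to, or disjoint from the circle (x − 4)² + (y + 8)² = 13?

disjoint

Centre (4, −8), r² = 13. Distance² from centre to line = (−28)²/58 = 392/29.
Since d² > r², the line lies outside the circle.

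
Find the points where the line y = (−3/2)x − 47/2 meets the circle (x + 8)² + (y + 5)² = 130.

Express y = (−47 − 3x)/2 and substitute into the circle:
13x² + 286x + 1105 = 0  ⟹  x² + 22x + 85 = 0
x = −5 or x = −17, giving (−5, −16) and (−17, 2).

(−17, 2) and (−5, −16)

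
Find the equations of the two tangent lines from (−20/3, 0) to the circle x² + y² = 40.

3x − y = −20 and 3x + y = −20

Write the tangent as mx − y + (0 − m·(−20/3)) = 0 and set its distance from the centre to 2√10:
[m·(20/3) − (0)]² = 40(m² + 1)
m² − 9 = 0, so m = 3 or m = −3.
With m = 3: 3x − y = −20. With m = −3: 3x + y = −20.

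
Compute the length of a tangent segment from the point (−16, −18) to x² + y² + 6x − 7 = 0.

3√53

Centre (−3, 0), r² = 16. |PO|² = (−13)² + (−18)² = 493.
Power of the point: PT² = |PO|² − r² = 477, so PT = 3√53.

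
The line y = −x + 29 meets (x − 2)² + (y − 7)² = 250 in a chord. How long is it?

Substitute y = −x + 29:
2x² − 48x + 238 = 0  ⟹  x² − 24x + 119 = 0
x = 17 or x = 7, giving (17, 12) and (7, 22).
|(17, 12) − (7, 22)| = √((10)² + (−10)²) = 10√2.

10√2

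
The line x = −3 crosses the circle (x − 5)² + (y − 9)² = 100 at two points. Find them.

(−3, 3) and (−3, 15)

The line gives x = −3. Substituting into the circle:
y² − 18y + 45 = 0
y = 15 or y = 3, giving (−3, 15) and (−3, 3).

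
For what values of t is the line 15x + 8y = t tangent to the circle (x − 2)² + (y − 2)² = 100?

t = −124 or t = 216

The line touches the circle iff its distance from (2, 2) is 10:
|15·2 + 8·2 − t| / √289 = 10
|t − (46)| = 10·17, so t = 216 or t = −124.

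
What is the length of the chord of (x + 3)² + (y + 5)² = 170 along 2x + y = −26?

Express y = −2x − 26 and substitute into the circle:
5x² + 90x + 280 = 0  ⟹  x² + 18x + 56 = 0
x = −4 or x = −14, giving (−4, −18) and (−14, 2).
|(−4, −18) − (−14, 2)| = √((10)² + (−20)²) = 10√5.

10√5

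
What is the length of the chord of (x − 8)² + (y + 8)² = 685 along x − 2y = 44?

The distance from (8, −8) to the line is 20/√5, and r² = 685.
Half the chord is √(r² − d²) = √(605), so the full chord is 22√5.

22√5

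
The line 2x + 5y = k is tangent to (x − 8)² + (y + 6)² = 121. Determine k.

k = −14 ± 11√29

The line touches the circle iff its distance from (8, −6) is 11:
|2·8 + 5·(−6) − k| / √29 = 11
|k − (−14)| = 11√29.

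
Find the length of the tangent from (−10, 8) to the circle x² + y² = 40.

2√31

The centre is (0, 0) and r = 2√10. The square of the distance from P to the centre is 100 + 64 = 164.
By the tangent–radius right angle, tangent length = √(|PO|² − r²) = √124 = 2√31.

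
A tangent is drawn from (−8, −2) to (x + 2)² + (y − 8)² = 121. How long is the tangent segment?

√15

With centre O = (−2, 8), |OP|² = 136 and r² = 121.
The tangent meets the radius at right angles, so tangent² = |PO|² − r² = 136 − 121 = 15.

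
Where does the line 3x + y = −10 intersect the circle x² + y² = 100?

(−6, 8) and (0, −10)

Substitute y = −3x − 10:
10x² + 60x = 0  ⟹  x² + 6x = 0
x = 0 or x = −6, giving (0, −10) and (−6, 8).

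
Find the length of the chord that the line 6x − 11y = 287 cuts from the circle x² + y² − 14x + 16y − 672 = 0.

4√157

The distance from (7, −8) to the line is 157/√157, and r² = 785.
Half the chord is √(r² − d²) = √(628), so the full chord is 4√157.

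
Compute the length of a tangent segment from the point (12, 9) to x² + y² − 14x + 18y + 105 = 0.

The centre is (7, −9) and r = 5. The square of the distance from P to the centre is 25 + 324 = 349.
By the tangent–radius right angle, tangent length = √(|PO|² − r²) = √324 = 18.

18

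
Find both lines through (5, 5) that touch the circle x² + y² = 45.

x + 2y = 15 and 2x + y = 15

Let a tangent through (5, 5) have slope m. Its distance from (0, 0) must equal 3√5:
[m·(−5) − (−5)]² = 45(m² + 1)
2m² + 5m + 2 = 0, so m = −1/2 or m = −2.
Through (5, 5) these give x + 2y = 15 and 2x + y = 15.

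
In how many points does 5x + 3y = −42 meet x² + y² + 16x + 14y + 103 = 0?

0

Substituting the line into the circle gives 34x² + 354x + 927 = 0.
Δ = 125316 − 126072 = −756.
No real roots: the line does not meet the circle.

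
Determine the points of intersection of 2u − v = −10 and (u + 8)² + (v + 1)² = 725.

(−18, −26) and (6, 22)

Express v = 2u + 10 and substitute into the circle:
5u² + 60u − 540 = 0  ⟹  u² + 12u − 108 = 0
u = 6 or u = −18, giving (6, 22) and (−18, −26).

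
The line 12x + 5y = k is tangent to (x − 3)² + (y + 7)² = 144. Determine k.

Tangency holds when the distance from the centre (3, −7) to the line equals the radius 12:
|12·3 + 5·(−7) − k| / √169 = 12
|k − (1)| = 12·13, so k = 157 or k = −155.

k = −155 or k = 157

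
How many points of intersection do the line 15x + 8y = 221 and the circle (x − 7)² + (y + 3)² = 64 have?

Substituting the line into the circle gives 289x² − 8246x + 59065 = 0.
Δ = 67996516 − 68279140 = −282624.
No real roots: the line does not meet the circle.

0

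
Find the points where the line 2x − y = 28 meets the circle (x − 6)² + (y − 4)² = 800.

(2, −24) and (26, 24)

From the line, y = 2x − 28. Substituting:
5x² − 140x + 260 = 0  ⟹  x² − 28x + 52 = 0
x = 26 or x = 2, giving (26, 24) and (2, −24).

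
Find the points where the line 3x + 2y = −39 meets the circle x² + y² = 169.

(−13, 0) and (−5, −12)

From the line, y = (−39 − 3x)/2. Substituting:
13x² + 234x + 845 = 0  ⟹  x² + 18x + 65 = 0
x = −5 or x = −13, giving (−5, −12) and (−13, 0).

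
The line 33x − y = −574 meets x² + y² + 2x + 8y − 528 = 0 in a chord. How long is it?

√1090

The distance from (−1, −4) to the line is 545/√1090, and r² = 545.
Half the chord is √(r² − d²) = √(545/2), so the full chord is √1090.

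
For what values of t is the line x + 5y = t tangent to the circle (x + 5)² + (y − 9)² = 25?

Tangency holds when the distance from the centre (−5, 9) to the line equals the radius 5:
|1·(−5) + 5·9 − t| / √26 = 5
|t − (40)| = 5√26.

t = 40 ± 5√26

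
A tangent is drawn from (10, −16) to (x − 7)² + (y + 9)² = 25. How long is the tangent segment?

With centre O = (7, −9), |OP|² = 58 and r² = 25.
The tangent meets the radius at right angles, so tangent² = |PO|² − r² = 58 − 25 = 33.

√33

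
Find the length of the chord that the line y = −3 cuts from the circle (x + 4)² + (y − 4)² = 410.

38

The distance from (−4, 4) to the line is 7, and r² = 410.
Half the chord is √(r² − d²) = √(361), so the full chord is 38.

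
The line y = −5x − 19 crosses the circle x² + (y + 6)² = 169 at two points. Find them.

(−5, 6) and (0, −19)

Substitute y = −5x − 19:
26x² + 130x = 0  ⟹  x² + 5x = 0
x = 0 or x = −5, giving (0, −19) and (−5, 6).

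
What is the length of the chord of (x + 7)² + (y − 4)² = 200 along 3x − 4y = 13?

Centre (−7, 4), r² = 200. Perpendicular distance d from centre to line = |−50| / √25 = 50/√25.
Half the chord is √(r² − d²) = √(100), so the full chord is 20.

20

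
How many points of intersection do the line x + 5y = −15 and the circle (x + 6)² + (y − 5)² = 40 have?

Substituting the line into the circle gives 26x² + 380x + 1500 = 0.
Discriminant = (380)² − 4·26·(1500) = −11600 < 0.
No real roots: the line does not meet the circle.

0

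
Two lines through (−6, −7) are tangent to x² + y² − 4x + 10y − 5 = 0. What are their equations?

A line y − (−7) = m(x − (−6)) is tangent when its distance from (2, −5) is √34:
[m·(8) − (2)]² = 34(m² + 1)
15m² − 16m − 15 = 0, so m = −3/5 or m = 5/3.
With m = −3/5: 3x + 5y = −53. With m = 5/3: 5x − 3y = −9.

3x + 5y = −53 and 5x − 3y = −9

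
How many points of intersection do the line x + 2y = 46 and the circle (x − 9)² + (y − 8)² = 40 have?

0

Substituting the line into the circle gives 5x² − 132x + 1064 = 0.
Discriminant = (−132)² − 4·5·(1064) = −3856 < 0.
No real roots: the line does not meet the circle.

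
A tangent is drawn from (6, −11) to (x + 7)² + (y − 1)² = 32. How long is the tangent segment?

√281

The centre is (−7, 1) and r = 4√2. The square of the distance from P to the centre is 169 + 144 = 313.
Power of the point: PT² = |PO|² − r² = 281, so PT = √281.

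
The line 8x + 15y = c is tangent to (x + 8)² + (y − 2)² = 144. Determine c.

The line touches the circle iff its distance from (−8, 2) is 12:
|8·(−8) + 15·2 − c| / √289 = 12
|c − (−34)| = 12·17, so c = 170 or c = −238.

c = −238 or c = 170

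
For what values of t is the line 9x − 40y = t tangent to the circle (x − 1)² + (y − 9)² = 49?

t = −638 or t = −64

The line touches the circle iff its distance from (1, 9) is 7:
|9·1 − 40·9 − t| / √1681 = 7
|t − (−351)| = 7·41, so t = −64 or t = −638.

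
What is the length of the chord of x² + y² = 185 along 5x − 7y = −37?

3√74

Express y = (37 + 5x)/7 and substitute into the circle:
74x² + 370x − 7696 = 0  ⟹  x² + 5x − 104 = 0
x = 8 or x = −13, giving (8, 11) and (−13, −4).
Chord length = distance between (8, 11) and (−13, −4) = √666 = 3√74.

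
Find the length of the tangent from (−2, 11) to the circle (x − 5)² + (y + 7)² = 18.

The centre is (5, −7) and r = 3√2. The square of the distance from P to the centre is 49 + 324 = 373.
The tangent meets the radius at right angles, so tangent² = |PO|² − r² = 373 − 18 = 355.

√355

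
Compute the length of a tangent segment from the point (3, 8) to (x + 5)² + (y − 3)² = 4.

The centre is (−5, 3) and r = 2. The square of the distance from P to the centre is 64 + 25 = 89.
The tangent meets the radius at right angles, so tangent² = |PO|² − r² = 89 − 4 = 85.

√85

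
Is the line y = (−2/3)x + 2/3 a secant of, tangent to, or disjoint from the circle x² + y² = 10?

Substituting the line into the circle gives 13x² − 8x − 86 = 0.
Discriminant = (−8)² − 4·13·(−86) = 4536 > 0.
Two real roots: the line is a secant.

secant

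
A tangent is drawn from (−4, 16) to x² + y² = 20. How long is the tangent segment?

6√7

With centre O = (0, 0), |OP|² = 272 and r² = 20.
By the tangent–radius right angle, tangent length = √(|PO|² − r²) = √252 = 6√7.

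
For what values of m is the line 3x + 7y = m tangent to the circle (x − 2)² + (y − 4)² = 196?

The line touches the circle iff its distance from (2, 4) is 14:
|3·2 + 7·4 − m| / √58 = 14
|m − (34)| = 14√58.

m = 34 ± 14√58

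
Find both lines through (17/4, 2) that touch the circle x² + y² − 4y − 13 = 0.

4x − y = 15 and 4x + y = 19

Let a tangent through (17/4, 2) have slope m. Its distance from (0, 2) must equal √17:
[m·(−17/4) − (0)]² = 17(m² + 1)
m² − 16 = 0, so m = 4 or m = −4.
With m = 4: 4x − y = 15. With m = −4: 4x + y = 19.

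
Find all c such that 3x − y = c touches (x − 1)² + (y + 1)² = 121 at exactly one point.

c = 4 ± 11√10

Tangency holds when the distance from the centre (1, −1) to the line equals the radius 11:
|3·1 − 1·(−1) − c| / √10 = 11
|c − (4)| = 11√10.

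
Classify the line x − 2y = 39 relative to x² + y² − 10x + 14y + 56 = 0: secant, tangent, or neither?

Substituting the line into the circle gives 5x² − 90x + 653 = 0.
Discriminant = (−90)² − 4·5·(653) = −4960 < 0.
No real roots: the line does not meet the circle.

neither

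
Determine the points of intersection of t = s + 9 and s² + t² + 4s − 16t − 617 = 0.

Express t = s + 9 and substitute into the circle:
2s² + 6s − 680 = 0  ⟹  s² + 3s − 340 = 0
s = 17 or s = −20, giving (17, 26) and (−20, −11).

(−20, −11) and (17, 26)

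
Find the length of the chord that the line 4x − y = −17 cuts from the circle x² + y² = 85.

Centre (0, 0), r² = 85. Perpendicular distance d from centre to line = |17| / √17 = 17/√17.
Chord = 2√(r² − d²) = 2·√(68) = 4√17.

4√17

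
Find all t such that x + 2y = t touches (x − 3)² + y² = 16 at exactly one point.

t = 3 ± 4√5

For a tangent, require d(centre, line) = r = 4.
|1·3 + 2·0 − t| / √5 = 4
|t − (3)| = 4√5.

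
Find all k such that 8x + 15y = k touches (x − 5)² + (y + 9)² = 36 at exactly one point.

The line touches the circle iff its distance from (5, −9) is 6:
|8·5 + 15·(−9) − k| / √289 = 6
|k − (−95)| = 6·17, so k = 7 or k = −197.

k = −197 or k = 7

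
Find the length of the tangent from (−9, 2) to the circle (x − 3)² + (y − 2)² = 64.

4√5

Centre (3, 2), r² = 64. |PO|² = (−12)² + (0)² = 144.
The tangent meets the radius at right angles, so tangent² = |PO|² − r² = 144 − 64 = 80.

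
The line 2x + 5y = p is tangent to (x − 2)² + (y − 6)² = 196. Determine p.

Tangency holds when the distance from the centre (2, 6) to the line equals the radius 14:
|2·2 + 5·6 − p| / √29 = 14
|p − (34)| = 14√29.

p = 34 ± 14√29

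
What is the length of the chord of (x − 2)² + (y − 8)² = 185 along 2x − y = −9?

Substitute y = 2x + 9:
5x² − 180 = 0  ⟹  x² − 36 = 0
x = 6 or x = −6, giving (6, 21) and (−6, −3).
|(6, 21) − (−6, −3)| = √((12)² + (24)²) = 12√5.

12√5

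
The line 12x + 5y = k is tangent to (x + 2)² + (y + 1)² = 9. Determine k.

For a tangent, require d(centre, line) = r = 3.
|12·(−2) + 5·(−1) − k| / √169 = 3
|k − (−29)| = 3·13, so k = 10 or k = −68.

k = −68 or k = 10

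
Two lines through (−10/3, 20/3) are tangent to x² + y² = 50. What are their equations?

x − y = −10 and x − 7y = −50

Let a tangent through (−10/3, 20/3) have slope m. Its distance from (0, 0) must equal 5√2:
(10/3m − (−20/3))² = 50(m² + 1)
7m² − 8m + 1 = 0, so m = 1 or m = 1/7.
Through (−10/3, 20/3) these give x − y = −10 and x − 7y = −50.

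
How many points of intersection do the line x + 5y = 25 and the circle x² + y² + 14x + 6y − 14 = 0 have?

0

Centre (−7, −3), r² = 72. Distance² from centre to line = (−47)²/26 = 2209/26.
Since d² > r², the line lies outside the circle.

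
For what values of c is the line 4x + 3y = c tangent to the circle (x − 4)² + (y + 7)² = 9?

c = −20 or c = 10

For a tangent, require d(centre, line) = r = 3.
|4·4 + 3·(−7) − c| / √25 = 3
|c − (−5)| = 3·5, so c = 10 or c = −20.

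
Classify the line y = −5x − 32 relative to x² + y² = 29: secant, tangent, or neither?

neither

Substituting the line into the circle gives 26x² + 320x + 995 = 0.
Discriminant = (320)² − 4·26·(995) = −1080 < 0.
No real roots: the line does not meet the circle.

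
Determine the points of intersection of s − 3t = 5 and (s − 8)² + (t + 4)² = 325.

(−10, −5) and (23, 6)

Substitute t = (−5 + s)/3:
10s² − 130s − 2300 = 0  ⟹  s² − 13s − 230 = 0
s = 23 or s = −10, giving (23, 6) and (−10, −5).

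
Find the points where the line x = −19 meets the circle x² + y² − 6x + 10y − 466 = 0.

(−19, −9) and (−19, −1)

The line gives x = −19. Substituting into the circle:
y² + 10y + 9 = 0
y = −1 or y = −9, giving (−19, −1) and (−19, −9).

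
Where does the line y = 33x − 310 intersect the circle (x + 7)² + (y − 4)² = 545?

(9, −13) and (10, 20)

From the line, y = 33x − 310. Substituting:
1090x² − 20710x + 98100 = 0  ⟹  x² − 19x + 90 = 0
x = 10 or x = 9, giving (10, 20) and (9, −13).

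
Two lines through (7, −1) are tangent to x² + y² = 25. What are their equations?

Write the tangent as mx − y + (−1 − m·(7)) = 0 and set its distance from the centre to 5:
(−7m − (1))² = 25(m² + 1)
12m² + 7m − 12 = 0, so m = −4/3 or m = 3/4.
Through (7, −1) these give 4x + 3y = 25 and 3x − 4y = 25.

4x + 3y = 25 and 3x − 4y = 25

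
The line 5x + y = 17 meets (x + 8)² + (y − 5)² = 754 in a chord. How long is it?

10√26

Substitute y = −5x + 17:
26x² − 104x − 546 = 0  ⟹  x² − 4x − 21 = 0
x = 7 or x = −3, giving (7, −18) and (−3, 32).
|(7, −18) − (−3, 32)| = √((10)² + (−50)²) = 10√26.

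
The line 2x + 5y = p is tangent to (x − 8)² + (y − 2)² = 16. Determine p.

For a tangent, require d(centre, line) = r = 4.
|2·8 + 5·2 − p| / √29 = 4
|p − (26)| = 4√29.

p = 26 ± 4√29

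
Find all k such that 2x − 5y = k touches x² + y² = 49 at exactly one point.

k = ±7√29

Tangency holds when the distance from the centre (0, 0) to the line equals the radius 7:
|2·0 − 5·0 − k| / √29 = 7
|k| = 7√29.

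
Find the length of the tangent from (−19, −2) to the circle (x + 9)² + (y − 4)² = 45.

Centre (−9, 4), r² = 45. |PO|² = (−10)² + (−6)² = 136.
The tangent meets the radius at right angles, so tangent² = |PO|² − r² = 136 − 45 = 91.

√91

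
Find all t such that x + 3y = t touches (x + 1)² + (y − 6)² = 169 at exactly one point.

t = 17 ± 13√10

For a tangent, require d(centre, line) = r = 13.
|1·(−1) + 3·6 − t| / √10 = 13
|t − (17)| = 13√10.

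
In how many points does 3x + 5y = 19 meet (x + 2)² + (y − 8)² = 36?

2

d² = (3·(−2) + 5·8 − (19))²/34 = 225/34; r² = 36.
Since d² < r², the line cuts the circle twice.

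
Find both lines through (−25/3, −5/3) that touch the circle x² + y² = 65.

7x + 4y = −65 and 8x − y = −65

Let a tangent through (−25/3, −5/3) have slope m. Its distance from (0, 0) must equal √65:
(25/3m − (5/3))² = 65(m² + 1)
4m² − 25m − 56 = 0, so m = −7/4 or m = 8.
Through (−25/3, −5/3) these give 7x + 4y = −65 and 8x − y = −65.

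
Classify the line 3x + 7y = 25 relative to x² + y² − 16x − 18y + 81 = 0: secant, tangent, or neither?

neither

d² = (3·8 + 7·9 − (25))²/58 = 1922/29; r² = 64.
Since d² > r², the line lies outside the circle.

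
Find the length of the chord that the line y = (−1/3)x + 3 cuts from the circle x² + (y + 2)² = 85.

From the line, y = (9 − x)/3. Substituting:
10x² − 30x − 540 = 0  ⟹  x² − 3x − 54 = 0
x = 9 or x = −6, giving (9, 0) and (−6, 5).
|(9, 0) − (−6, 5)| = √((15)² + (−5)²) = 5√10.

5√10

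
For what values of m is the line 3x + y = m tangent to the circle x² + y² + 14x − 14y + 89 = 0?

Tangency holds when the distance from the centre (−7, 7) to the line equals the radius 3:
|3·(−7) + 1·7 − m| / √10 = 3
|m − (−14)| = 3√10.

m = −14 ± 3√10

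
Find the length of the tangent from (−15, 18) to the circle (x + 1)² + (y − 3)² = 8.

Centre (−1, 3), r² = 8. |PO|² = (−14)² + (15)² = 421.
The tangent meets the radius at right angles, so tangent² = |PO|² − r² = 421 − 8 = 413.

√413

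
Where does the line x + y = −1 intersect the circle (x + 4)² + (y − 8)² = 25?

Express y = −x − 1 and substitute into the circle:
2x² + 26x + 72 = 0  ⟹  x² + 13x + 36 = 0
x = −4 or x = −9, giving (−4, 3) and (−9, 8).

(−9, 8) and (−4, 3)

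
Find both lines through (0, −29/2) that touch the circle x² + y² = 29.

A line y − (−29/2) = m(x − (0)) is tangent when its distance from (0, 0) is √29:
(0m − (29/2))² = 29(m² + 1)
4m² − 25 = 0, so m = 5/2 or m = −5/2.
With m = 5/2: 5x − 2y = 29. With m = −5/2: 5x + 2y = −29.

5x − 2y = 29 and 5x + 2y = −29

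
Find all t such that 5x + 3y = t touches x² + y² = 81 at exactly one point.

t = ±9√34

For a tangent, require d(centre, line) = r = 9.
|5·0 + 3·0 − t| / √34 = 9
|t| = 9√34.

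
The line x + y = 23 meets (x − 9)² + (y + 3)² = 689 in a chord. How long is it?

Express y = −x + 23 and substitute into the circle:
2x² − 70x + 68 = 0  ⟹  x² − 35x + 34 = 0
x = 34 or x = 1, giving (34, −11) and (1, 22).
|(34, −11) − (1, 22)| = √((33)² + (−33)²) = 33√2.

33√2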